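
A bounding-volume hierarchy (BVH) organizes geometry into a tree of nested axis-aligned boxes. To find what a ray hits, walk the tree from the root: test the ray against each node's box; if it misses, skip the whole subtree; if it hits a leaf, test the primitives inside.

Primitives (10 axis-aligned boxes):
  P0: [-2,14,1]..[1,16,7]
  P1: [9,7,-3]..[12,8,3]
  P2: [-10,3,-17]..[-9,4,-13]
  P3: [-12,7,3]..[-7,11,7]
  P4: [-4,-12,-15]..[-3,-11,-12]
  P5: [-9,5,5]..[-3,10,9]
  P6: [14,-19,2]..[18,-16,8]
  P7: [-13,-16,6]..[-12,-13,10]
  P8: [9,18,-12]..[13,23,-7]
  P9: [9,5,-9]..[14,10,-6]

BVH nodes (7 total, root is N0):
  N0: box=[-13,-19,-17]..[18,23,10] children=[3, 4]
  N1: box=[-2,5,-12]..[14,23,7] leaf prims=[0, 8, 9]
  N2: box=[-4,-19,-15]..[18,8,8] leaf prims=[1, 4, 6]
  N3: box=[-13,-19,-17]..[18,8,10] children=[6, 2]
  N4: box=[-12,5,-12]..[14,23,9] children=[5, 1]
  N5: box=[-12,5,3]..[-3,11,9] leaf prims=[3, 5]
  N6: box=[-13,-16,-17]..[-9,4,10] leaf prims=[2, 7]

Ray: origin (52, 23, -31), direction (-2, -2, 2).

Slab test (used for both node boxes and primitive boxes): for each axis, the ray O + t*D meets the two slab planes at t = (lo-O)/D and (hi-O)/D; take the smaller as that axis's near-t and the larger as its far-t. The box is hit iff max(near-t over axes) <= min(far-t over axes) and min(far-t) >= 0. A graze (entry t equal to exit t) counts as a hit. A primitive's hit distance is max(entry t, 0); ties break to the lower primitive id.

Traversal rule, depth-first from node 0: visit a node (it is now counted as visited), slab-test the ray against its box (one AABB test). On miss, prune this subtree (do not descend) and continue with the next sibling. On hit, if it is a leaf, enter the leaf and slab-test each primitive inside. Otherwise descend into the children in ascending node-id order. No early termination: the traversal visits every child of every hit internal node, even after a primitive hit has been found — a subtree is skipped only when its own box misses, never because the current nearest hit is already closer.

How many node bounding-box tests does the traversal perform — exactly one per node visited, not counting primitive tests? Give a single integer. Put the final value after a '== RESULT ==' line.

Traverse from the root:
N0 x:[17,65/2] y:[0,21] z:[7,41/2] -> hit [17,41/2], descend [3, 4]
  N3 x:[17,65/2] y:[15/2,21] z:[7,41/2] -> hit [17,41/2], descend [2, 6]
    N2 x:[17,28] y:[15/2,21] z:[8,39/2] -> hit [17,39/2] leaf, test {P1(miss), P4(miss), P6(miss)}
    N6 x:[61/2,65/2] y:[19/2,39/2] z:[7,41/2] -> miss, prune
  N4 x:[19,32] y:[0,9] z:[19/2,20] -> miss, prune

Visited [0, 3, 2, 6, 4]. Tests: 5 box, 1 leaf. Nearest: miss.

== RESULT ==
5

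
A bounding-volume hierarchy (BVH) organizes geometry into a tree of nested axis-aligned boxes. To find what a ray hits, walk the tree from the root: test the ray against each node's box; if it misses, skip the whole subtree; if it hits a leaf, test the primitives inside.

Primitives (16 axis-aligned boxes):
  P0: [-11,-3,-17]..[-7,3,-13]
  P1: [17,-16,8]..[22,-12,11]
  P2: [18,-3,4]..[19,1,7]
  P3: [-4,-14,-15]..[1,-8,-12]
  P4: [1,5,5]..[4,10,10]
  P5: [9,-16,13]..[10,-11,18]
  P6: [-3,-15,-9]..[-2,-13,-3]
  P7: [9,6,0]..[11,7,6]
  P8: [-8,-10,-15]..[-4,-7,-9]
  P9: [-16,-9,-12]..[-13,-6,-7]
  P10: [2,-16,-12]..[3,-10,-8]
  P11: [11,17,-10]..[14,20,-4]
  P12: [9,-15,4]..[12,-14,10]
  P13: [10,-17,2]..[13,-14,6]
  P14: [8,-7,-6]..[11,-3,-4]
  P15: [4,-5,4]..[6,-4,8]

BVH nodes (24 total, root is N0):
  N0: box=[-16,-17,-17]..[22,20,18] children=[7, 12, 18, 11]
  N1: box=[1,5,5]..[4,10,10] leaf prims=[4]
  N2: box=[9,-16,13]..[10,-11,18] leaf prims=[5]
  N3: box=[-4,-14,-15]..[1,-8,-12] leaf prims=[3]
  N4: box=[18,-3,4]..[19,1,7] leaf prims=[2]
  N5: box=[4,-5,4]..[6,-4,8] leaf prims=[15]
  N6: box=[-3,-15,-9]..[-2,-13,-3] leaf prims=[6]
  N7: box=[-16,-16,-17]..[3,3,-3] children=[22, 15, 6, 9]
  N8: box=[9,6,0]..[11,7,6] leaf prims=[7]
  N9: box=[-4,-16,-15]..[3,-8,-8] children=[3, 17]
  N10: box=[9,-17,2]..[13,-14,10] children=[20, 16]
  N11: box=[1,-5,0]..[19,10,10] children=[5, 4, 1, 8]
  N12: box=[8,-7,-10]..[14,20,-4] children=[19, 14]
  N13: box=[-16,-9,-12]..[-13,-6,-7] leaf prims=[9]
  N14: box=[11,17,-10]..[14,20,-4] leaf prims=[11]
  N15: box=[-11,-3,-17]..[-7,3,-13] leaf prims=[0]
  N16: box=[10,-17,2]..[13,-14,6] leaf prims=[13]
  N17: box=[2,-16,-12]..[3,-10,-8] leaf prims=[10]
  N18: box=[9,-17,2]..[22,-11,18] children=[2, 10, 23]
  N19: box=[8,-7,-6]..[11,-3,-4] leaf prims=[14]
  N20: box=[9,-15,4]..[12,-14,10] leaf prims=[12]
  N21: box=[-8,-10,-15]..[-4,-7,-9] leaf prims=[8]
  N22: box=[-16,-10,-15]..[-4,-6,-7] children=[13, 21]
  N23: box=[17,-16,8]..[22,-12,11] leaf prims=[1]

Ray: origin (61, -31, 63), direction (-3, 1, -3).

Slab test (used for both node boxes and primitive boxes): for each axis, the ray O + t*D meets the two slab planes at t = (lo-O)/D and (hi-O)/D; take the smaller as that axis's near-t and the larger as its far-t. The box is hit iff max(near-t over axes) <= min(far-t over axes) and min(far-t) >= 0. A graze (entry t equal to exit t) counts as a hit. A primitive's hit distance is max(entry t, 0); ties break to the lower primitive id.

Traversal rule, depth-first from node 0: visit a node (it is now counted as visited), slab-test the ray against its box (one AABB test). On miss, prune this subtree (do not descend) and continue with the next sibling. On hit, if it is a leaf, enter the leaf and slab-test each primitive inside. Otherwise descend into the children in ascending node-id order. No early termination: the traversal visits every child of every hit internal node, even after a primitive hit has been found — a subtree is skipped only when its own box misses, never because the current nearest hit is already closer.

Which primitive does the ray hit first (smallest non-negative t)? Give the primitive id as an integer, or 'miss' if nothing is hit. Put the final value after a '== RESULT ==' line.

Walk:
N0 x:[13,77/3] y:[14,51] z:[15,80/3] -> hit [15,77/3], descend [7, 11, 12, 18]
  N7 x:[58/3,77/3] y:[15,34] z:[22,80/3] -> hit [22,77/3], descend [6, 9, 15, 22]
    N6 x:[21,64/3] y:[16,18] z:[22,24] -> miss, prune
    N9 x:[58/3,65/3] y:[15,23] z:[71/3,26] -> miss, prune
    N15 x:[68/3,24] y:[28,34] z:[76/3,80/3] -> miss, prune
    N22 x:[65/3,77/3] y:[21,25] z:[70/3,26] -> hit [70/3,25], descend [13, 21]
      N13 x:[74/3,77/3] y:[22,25] z:[70/3,25] -> hit [74/3,25] leaf, test {P9@t=74/3}
      N21 x:[65/3,23] y:[21,24] z:[24,26] -> miss, prune
  N11 x:[14,20] y:[26,41] z:[53/3,21] -> miss, prune
  N12 x:[47/3,53/3] y:[24,51] z:[67/3,73/3] -> miss, prune
  N18 x:[13,52/3] y:[14,20] z:[15,61/3] -> hit [15,52/3], descend [2, 10, 23]
    N2 x:[17,52/3] y:[15,20] z:[15,50/3] -> miss, prune
    N10 x:[16,52/3] y:[14,17] z:[53/3,61/3] -> miss, prune
    N23 x:[13,44/3] y:[15,19] z:[52/3,55/3] -> miss, prune

Visited [0, 7, 6, 9, 15, 22, 13, 21, 11, 12, 18, 2, 10, 23]. Tests: 14 box, 1 leaf. Nearest: P9.

== RESULT ==
9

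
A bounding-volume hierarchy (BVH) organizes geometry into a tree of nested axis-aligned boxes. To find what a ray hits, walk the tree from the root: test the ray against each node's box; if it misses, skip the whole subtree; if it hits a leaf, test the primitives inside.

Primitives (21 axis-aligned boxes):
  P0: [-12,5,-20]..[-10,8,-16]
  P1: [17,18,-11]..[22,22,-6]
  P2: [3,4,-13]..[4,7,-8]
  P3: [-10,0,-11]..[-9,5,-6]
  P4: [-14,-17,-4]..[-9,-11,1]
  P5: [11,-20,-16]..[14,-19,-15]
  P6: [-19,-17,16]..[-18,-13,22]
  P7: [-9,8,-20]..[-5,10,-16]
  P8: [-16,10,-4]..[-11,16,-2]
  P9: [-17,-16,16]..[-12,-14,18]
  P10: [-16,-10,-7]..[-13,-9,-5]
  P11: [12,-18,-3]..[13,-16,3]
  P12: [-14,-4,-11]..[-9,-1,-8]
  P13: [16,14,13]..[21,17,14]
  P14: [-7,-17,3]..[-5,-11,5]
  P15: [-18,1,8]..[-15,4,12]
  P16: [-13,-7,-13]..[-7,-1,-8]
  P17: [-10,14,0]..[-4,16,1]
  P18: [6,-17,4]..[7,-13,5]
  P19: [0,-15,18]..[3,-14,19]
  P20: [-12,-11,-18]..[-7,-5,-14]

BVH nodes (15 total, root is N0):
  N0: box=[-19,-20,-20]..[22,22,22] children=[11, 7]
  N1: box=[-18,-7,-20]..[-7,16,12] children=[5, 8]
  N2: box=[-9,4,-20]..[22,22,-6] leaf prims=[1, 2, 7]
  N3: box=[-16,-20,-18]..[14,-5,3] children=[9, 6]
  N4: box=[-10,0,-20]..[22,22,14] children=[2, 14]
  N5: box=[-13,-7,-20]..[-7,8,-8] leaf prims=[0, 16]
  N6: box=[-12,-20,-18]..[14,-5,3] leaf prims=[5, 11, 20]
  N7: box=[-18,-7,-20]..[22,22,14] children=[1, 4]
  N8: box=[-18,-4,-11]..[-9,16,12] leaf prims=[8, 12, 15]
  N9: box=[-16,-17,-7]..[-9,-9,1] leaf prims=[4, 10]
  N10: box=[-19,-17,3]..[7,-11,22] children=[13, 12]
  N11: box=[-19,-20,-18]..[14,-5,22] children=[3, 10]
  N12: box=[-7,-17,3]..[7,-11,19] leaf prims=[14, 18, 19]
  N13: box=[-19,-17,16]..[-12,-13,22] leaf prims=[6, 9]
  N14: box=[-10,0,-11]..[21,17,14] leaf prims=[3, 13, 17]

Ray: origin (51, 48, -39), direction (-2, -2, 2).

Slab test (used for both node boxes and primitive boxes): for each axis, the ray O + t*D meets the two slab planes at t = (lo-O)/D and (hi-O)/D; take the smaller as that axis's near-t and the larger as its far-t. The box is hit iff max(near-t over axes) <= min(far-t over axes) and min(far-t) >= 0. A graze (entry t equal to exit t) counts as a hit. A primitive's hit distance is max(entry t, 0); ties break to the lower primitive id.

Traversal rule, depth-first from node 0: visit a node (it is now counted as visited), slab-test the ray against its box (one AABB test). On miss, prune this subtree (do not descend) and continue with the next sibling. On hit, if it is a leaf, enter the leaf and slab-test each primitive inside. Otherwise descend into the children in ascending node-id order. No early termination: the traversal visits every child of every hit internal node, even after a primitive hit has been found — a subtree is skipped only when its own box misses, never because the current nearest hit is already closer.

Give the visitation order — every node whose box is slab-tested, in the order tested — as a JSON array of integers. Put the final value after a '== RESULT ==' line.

Traverse from the root:
N0 x:[29/2,35] y:[13,34] z:[19/2,61/2] -> hit [29/2,61/2], descend [7, 11]
  N7 x:[29/2,69/2] y:[13,55/2] z:[19/2,53/2] -> hit [29/2,53/2], descend [1, 4]
    N1 x:[29,69/2] y:[16,55/2] z:[19/2,51/2] -> miss, prune
    N4 x:[29/2,61/2] y:[13,24] z:[19/2,53/2] -> hit [29/2,24], descend [2, 14]
      N2 x:[29/2,30] y:[13,22] z:[19/2,33/2] -> hit [29/2,33/2] leaf, test {P1@t=29/2, P2(miss), P7(miss)}
      N14 x:[15,61/2] y:[31/2,24] z:[14,53/2] -> hit [31/2,24] leaf, test {P3(miss), P13(miss), P17(miss)}
  N11 x:[37/2,35] y:[53/2,34] z:[21/2,61/2] -> hit [53/2,61/2], descend [3, 10]
    N3 x:[37/2,67/2] y:[53/2,34] z:[21/2,21] -> miss, prune
    N10 x:[22,35] y:[59/2,65/2] z:[21,61/2] -> hit [59/2,61/2], descend [12, 13]
      N12 x:[22,29] y:[59/2,65/2] z:[21,29] -> miss, prune
      N13 x:[63/2,35] y:[61/2,65/2] z:[55/2,61/2] -> miss, prune

order=[0, 7, 1, 4, 2, 14, 11, 3, 10, 12, 13]  |boxes|=11  |leaves|=2  hit=P1

== RESULT ==
[0, 7, 1, 4, 2, 14, 11, 3, 10, 12, 13]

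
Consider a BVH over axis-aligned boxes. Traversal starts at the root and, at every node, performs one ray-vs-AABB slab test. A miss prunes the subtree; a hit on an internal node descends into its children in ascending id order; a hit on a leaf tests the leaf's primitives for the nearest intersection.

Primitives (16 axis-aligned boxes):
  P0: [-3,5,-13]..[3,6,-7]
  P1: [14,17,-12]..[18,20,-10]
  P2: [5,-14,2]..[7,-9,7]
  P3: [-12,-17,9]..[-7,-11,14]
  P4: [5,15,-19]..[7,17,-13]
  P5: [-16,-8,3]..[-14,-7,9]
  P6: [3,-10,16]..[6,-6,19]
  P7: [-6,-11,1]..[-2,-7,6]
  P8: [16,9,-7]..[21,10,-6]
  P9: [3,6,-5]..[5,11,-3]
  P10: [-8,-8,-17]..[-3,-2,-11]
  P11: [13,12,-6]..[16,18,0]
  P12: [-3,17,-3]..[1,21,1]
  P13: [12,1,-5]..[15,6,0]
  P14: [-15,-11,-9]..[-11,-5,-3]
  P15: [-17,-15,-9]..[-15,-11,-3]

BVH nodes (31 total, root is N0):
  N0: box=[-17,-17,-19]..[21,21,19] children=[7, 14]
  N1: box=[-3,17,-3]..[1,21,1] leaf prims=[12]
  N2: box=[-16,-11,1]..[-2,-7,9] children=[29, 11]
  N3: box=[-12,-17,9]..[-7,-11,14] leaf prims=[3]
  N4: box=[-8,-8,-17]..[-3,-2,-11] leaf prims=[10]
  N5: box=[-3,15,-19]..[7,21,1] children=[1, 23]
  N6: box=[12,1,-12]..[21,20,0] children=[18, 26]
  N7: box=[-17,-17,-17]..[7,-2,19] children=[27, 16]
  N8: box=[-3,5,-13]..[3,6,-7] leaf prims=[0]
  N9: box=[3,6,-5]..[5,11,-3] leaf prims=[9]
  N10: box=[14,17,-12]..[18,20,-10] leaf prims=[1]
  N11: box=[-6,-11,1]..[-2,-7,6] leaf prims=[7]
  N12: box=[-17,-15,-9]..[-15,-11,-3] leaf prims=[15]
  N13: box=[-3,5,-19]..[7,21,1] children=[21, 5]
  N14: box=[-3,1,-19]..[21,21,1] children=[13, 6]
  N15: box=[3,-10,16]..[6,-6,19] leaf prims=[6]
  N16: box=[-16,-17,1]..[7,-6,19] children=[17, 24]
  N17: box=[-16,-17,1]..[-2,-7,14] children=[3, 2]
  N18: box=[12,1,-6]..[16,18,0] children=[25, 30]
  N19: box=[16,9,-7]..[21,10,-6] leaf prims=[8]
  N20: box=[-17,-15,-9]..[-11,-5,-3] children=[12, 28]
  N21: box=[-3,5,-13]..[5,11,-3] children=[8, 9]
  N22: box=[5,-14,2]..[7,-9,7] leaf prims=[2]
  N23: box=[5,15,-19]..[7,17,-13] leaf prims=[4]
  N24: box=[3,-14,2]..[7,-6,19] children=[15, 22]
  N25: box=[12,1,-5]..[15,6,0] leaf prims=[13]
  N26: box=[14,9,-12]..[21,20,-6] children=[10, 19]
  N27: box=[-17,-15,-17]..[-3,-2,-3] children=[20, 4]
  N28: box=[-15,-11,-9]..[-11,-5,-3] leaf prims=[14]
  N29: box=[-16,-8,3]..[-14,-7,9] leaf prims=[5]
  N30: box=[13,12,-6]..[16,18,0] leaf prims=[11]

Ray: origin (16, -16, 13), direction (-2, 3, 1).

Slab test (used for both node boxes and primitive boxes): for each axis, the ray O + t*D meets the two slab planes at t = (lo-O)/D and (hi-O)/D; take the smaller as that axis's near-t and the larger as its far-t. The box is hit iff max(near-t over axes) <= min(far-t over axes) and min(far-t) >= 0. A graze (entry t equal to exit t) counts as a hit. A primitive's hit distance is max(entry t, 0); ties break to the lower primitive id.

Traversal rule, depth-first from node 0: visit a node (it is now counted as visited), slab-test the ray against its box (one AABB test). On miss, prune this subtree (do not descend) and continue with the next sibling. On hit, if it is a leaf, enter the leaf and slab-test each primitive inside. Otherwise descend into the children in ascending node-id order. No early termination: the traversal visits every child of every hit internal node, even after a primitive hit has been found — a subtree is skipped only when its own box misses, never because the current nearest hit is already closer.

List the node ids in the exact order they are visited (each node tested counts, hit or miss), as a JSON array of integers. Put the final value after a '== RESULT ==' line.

Walk:
N0 x:[-5/2,33/2] y:[-1/3,37/3] z:[-32,6] -> hit [-1/3,6], descend [7, 14]
  N7 x:[9/2,33/2] y:[-1/3,14/3] z:[-30,6] -> hit [9/2,14/3], descend [16, 27]
    N16 x:[9/2,16] y:[-1/3,10/3] z:[-12,6] -> miss, prune
    N27 x:[19/2,33/2] y:[1/3,14/3] z:[-30,-16] -> miss, prune
  N14 x:[-5/2,19/2] y:[17/3,37/3] z:[-32,-12] -> miss, prune

Visited [0, 7, 16, 27, 14]. Tests: 5 box, 0 leaf. Nearest: miss.

== RESULT ==
[0, 7, 16, 27, 14]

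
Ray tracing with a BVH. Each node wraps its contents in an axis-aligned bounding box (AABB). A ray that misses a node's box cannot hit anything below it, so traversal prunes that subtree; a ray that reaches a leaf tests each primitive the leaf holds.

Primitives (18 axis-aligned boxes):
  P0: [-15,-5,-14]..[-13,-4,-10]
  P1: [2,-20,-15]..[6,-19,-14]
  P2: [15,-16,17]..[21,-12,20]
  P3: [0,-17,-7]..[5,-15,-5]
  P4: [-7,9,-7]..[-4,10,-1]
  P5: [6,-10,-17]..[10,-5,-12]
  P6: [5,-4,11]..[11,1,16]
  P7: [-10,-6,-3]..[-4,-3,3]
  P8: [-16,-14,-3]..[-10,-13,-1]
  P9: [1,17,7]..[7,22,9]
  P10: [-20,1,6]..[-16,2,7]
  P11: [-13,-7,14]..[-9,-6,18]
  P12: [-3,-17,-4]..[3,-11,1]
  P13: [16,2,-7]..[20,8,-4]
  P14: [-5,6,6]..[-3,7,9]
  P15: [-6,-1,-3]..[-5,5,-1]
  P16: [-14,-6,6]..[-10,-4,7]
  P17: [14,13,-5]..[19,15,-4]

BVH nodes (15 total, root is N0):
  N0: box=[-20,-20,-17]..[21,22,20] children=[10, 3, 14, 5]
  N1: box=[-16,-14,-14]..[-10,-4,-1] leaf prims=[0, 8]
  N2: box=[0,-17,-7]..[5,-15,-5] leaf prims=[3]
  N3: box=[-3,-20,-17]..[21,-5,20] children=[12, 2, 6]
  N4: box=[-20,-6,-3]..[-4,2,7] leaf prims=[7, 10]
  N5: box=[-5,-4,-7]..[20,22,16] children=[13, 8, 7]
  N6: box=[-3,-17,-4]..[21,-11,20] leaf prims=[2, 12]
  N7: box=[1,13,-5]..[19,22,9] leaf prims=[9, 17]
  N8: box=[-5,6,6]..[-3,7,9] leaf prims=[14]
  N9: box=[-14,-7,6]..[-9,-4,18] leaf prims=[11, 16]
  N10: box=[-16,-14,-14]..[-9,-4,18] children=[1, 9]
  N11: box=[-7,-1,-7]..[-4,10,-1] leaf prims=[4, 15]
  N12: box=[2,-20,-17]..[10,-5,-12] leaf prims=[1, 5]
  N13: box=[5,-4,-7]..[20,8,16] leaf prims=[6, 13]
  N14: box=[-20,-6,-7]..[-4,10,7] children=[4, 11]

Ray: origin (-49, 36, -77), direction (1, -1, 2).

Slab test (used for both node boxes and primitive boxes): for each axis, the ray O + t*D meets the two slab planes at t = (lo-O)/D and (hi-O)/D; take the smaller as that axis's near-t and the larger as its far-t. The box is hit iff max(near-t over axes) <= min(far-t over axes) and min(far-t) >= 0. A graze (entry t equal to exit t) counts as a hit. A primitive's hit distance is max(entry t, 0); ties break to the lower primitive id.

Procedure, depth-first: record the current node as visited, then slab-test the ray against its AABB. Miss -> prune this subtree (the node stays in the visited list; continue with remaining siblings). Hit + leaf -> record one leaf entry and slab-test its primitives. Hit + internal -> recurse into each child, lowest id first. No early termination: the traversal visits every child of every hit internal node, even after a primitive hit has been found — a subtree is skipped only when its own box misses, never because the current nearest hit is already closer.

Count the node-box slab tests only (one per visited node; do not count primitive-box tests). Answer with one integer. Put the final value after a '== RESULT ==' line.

Trace the traversal:
N0 x:[29,70] y:[14,56] z:[30,97/2] -> hit [30,97/2], descend [3, 5, 10, 14]
  N3 x:[46,70] y:[41,56] z:[30,97/2] -> hit [46,97/2], descend [2, 6, 12]
    N2 x:[49,54] y:[51,53] z:[35,36] -> miss, prune
    N6 x:[46,70] y:[47,53] z:[73/2,97/2] -> hit [47,97/2] leaf, test {P2(miss), P12(miss)}
    N12 x:[51,59] y:[41,56] z:[30,65/2] -> miss, prune
  N5 x:[44,69] y:[14,40] z:[35,93/2] -> miss, prune
  N10 x:[33,40] y:[40,50] z:[63/2,95/2] -> hit [40,40], descend [1, 9]
    N1 x:[33,39] y:[40,50] z:[63/2,38] -> miss, prune
    N9 x:[35,40] y:[40,43] z:[83/2,95/2] -> miss, prune
  N14 x:[29,45] y:[26,42] z:[35,42] -> hit [35,42], descend [4, 11]
    N4 x:[29,45] y:[34,42] z:[37,42] -> hit [37,42] leaf, test {P7@t=39, P10(miss)}
    N11 x:[42,45] y:[26,37] z:[35,38] -> miss, prune

Summary -> nodes [0, 3, 2, 6, 12, 5, 10, 1, 9, 14, 4, 11]; box-tests=12; leaf-entries=2; first=P7

== RESULT ==
12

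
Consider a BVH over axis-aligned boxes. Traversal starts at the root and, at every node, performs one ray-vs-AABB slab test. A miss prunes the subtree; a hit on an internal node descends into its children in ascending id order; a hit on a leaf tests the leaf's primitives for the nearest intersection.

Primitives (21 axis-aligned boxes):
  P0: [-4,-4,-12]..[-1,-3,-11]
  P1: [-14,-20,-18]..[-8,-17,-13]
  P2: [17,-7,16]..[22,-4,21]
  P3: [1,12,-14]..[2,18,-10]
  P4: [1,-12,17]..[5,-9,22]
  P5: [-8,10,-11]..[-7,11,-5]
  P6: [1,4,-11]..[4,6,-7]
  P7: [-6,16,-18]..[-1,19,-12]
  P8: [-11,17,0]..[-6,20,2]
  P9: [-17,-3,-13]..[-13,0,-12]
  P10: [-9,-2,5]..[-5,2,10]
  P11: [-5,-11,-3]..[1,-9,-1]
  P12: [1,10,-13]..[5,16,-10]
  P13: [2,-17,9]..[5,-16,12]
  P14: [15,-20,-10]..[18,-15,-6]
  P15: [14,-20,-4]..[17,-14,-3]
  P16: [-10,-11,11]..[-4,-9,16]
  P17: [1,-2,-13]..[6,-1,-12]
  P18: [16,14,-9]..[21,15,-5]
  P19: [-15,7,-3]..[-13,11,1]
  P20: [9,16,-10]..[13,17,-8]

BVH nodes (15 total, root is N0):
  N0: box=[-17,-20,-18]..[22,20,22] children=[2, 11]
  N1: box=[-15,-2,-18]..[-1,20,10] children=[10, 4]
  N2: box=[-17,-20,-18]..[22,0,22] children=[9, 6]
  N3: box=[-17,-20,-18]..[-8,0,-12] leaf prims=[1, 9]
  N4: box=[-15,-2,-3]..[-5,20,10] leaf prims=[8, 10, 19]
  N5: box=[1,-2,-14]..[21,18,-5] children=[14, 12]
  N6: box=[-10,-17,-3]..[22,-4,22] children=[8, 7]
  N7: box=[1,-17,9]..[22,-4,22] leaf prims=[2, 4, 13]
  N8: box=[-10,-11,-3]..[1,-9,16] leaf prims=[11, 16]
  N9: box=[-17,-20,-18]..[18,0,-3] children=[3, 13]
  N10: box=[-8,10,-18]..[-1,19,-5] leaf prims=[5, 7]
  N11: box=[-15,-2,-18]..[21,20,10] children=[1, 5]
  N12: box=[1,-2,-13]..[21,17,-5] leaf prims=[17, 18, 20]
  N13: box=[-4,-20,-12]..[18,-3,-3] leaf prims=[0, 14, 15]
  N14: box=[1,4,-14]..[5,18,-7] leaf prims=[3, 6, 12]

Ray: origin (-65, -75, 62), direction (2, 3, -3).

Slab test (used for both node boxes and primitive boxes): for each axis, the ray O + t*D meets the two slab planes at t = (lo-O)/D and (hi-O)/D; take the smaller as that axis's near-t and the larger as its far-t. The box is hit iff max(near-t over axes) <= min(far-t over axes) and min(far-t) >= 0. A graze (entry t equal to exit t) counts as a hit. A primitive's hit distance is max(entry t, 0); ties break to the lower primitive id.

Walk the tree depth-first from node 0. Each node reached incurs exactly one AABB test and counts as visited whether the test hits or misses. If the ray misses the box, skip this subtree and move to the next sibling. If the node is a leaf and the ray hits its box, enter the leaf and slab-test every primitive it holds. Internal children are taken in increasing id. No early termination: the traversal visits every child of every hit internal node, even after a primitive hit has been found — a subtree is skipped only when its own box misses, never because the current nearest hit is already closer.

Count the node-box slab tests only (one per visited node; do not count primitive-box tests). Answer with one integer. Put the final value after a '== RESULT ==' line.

Trace the traversal:
N0 x:[24,87/2] y:[55/3,95/3] z:[40/3,80/3] -> hit [24,80/3], descend [2, 11]
  N2 x:[24,87/2] y:[55/3,25] z:[40/3,80/3] -> hit [24,25], descend [6, 9]
    N6 x:[55/2,87/2] y:[58/3,71/3] z:[40/3,65/3] -> miss, prune
    N9 x:[24,83/2] y:[55/3,25] z:[65/3,80/3] -> hit [24,25], descend [3, 13]
      N3 x:[24,57/2] y:[55/3,25] z:[74/3,80/3] -> hit [74/3,25] leaf, test {P1(miss), P9@t=74/3}
      N13 x:[61/2,83/2] y:[55/3,24] z:[65/3,74/3] -> miss, prune
  N11 x:[25,43] y:[73/3,95/3] z:[52/3,80/3] -> hit [25,80/3], descend [1, 5]
    N1 x:[25,32] y:[73/3,95/3] z:[52/3,80/3] -> hit [25,80/3], descend [4, 10]
      N4 x:[25,30] y:[73/3,95/3] z:[52/3,65/3] -> miss, prune
      N10 x:[57/2,32] y:[85/3,94/3] z:[67/3,80/3] -> miss, prune
    N5 x:[33,43] y:[73/3,31] z:[67/3,76/3] -> miss, prune

order=[0, 2, 6, 9, 3, 13, 11, 1, 4, 10, 5]  |boxes|=11  |leaves|=1  hit=P9

== RESULT ==
11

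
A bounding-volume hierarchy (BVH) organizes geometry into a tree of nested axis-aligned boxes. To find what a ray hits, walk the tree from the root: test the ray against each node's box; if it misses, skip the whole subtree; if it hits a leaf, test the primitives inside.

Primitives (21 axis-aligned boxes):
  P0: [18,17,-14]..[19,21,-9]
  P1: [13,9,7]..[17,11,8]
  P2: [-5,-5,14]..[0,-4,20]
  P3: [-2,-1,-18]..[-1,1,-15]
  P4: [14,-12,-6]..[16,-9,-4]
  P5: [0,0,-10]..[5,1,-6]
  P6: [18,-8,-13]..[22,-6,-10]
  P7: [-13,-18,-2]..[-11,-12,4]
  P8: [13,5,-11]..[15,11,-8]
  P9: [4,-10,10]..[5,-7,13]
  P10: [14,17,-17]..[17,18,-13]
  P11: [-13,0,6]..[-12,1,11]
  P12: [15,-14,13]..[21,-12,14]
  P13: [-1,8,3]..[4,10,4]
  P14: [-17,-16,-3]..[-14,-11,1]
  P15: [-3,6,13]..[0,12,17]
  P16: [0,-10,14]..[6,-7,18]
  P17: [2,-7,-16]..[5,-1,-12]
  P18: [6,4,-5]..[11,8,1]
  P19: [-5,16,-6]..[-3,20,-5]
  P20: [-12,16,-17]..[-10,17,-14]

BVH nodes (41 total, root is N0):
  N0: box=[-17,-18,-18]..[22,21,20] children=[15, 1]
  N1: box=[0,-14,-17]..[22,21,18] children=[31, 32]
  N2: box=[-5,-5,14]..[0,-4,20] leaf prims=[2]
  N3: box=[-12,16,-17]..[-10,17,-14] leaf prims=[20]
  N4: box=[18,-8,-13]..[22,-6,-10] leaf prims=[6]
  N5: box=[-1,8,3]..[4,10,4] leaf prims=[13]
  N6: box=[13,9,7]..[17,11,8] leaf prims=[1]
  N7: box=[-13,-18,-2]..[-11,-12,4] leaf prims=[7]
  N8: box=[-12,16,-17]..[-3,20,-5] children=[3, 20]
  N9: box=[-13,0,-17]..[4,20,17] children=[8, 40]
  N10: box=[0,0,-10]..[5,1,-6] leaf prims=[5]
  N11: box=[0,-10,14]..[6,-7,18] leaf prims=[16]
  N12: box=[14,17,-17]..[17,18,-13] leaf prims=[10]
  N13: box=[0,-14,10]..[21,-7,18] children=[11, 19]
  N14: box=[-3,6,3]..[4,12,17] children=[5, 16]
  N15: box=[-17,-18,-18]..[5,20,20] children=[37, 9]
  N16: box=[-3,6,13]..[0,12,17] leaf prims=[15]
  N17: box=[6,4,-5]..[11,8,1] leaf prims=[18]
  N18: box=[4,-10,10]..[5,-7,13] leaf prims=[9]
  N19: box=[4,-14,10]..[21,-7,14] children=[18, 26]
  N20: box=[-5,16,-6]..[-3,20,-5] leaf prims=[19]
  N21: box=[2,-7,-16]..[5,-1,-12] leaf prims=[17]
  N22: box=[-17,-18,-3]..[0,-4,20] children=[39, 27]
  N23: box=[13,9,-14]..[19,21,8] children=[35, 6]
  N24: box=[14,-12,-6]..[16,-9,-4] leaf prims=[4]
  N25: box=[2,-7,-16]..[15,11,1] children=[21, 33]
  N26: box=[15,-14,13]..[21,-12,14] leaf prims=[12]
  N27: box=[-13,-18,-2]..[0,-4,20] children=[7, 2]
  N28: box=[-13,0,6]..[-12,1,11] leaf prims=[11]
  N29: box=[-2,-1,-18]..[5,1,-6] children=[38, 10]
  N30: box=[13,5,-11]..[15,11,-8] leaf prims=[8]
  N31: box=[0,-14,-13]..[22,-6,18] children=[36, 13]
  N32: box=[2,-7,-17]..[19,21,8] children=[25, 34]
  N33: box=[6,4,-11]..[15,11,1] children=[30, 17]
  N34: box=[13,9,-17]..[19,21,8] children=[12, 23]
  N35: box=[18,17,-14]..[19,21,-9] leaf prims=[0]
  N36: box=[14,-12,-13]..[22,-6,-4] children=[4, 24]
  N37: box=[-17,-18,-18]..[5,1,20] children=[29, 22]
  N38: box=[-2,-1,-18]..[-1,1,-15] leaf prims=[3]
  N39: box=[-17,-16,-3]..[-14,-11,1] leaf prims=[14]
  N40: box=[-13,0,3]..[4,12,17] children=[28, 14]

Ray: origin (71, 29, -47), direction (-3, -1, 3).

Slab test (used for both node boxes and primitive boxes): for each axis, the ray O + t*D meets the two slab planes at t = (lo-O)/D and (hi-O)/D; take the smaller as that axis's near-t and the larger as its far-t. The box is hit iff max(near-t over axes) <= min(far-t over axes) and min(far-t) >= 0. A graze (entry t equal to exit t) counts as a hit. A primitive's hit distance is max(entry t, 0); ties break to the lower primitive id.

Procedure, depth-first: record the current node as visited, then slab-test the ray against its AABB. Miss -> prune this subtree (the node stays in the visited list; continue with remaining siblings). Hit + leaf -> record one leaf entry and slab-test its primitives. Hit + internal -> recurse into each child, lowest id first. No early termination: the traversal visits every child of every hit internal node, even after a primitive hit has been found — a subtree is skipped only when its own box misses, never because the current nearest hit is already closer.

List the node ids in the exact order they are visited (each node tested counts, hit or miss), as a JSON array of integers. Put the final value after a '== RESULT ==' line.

Traverse from the root:
N0 x:[49/3,88/3] y:[8,47] z:[29/3,67/3] -> hit [49/3,67/3], descend [1, 15]
  N1 x:[49/3,71/3] y:[8,43] z:[10,65/3] -> hit [49/3,65/3], descend [31, 32]
    N31 x:[49/3,71/3] y:[35,43] z:[34/3,65/3] -> miss, prune
    N32 x:[52/3,23] y:[8,36] z:[10,55/3] -> hit [52/3,55/3], descend [25, 34]
      N25 x:[56/3,23] y:[18,36] z:[31/3,16] -> miss, prune
      N34 x:[52/3,58/3] y:[8,20] z:[10,55/3] -> hit [52/3,55/3], descend [12, 23]
        N12 x:[18,19] y:[11,12] z:[10,34/3] -> miss, prune
        N23 x:[52/3,58/3] y:[8,20] z:[11,55/3] -> hit [52/3,55/3], descend [6, 35]
          N6 x:[18,58/3] y:[18,20] z:[18,55/3] -> hit [18,55/3] leaf, test {P1@t=18}
          N35 x:[52/3,53/3] y:[8,12] z:[11,38/3] -> miss, prune
  N15 x:[22,88/3] y:[9,47] z:[29/3,67/3] -> hit [22,67/3], descend [9, 37]
    N9 x:[67/3,28] y:[9,29] z:[10,64/3] -> miss, prune
    N37 x:[22,88/3] y:[28,47] z:[29/3,67/3] -> miss, prune

Visited [0, 1, 31, 32, 25, 34, 12, 23, 6, 35, 15, 9, 37]. Tests: 13 box, 1 leaf. Nearest: P1.

== RESULT ==
[0, 1, 31, 32, 25, 34, 12, 23, 6, 35, 15, 9, 37]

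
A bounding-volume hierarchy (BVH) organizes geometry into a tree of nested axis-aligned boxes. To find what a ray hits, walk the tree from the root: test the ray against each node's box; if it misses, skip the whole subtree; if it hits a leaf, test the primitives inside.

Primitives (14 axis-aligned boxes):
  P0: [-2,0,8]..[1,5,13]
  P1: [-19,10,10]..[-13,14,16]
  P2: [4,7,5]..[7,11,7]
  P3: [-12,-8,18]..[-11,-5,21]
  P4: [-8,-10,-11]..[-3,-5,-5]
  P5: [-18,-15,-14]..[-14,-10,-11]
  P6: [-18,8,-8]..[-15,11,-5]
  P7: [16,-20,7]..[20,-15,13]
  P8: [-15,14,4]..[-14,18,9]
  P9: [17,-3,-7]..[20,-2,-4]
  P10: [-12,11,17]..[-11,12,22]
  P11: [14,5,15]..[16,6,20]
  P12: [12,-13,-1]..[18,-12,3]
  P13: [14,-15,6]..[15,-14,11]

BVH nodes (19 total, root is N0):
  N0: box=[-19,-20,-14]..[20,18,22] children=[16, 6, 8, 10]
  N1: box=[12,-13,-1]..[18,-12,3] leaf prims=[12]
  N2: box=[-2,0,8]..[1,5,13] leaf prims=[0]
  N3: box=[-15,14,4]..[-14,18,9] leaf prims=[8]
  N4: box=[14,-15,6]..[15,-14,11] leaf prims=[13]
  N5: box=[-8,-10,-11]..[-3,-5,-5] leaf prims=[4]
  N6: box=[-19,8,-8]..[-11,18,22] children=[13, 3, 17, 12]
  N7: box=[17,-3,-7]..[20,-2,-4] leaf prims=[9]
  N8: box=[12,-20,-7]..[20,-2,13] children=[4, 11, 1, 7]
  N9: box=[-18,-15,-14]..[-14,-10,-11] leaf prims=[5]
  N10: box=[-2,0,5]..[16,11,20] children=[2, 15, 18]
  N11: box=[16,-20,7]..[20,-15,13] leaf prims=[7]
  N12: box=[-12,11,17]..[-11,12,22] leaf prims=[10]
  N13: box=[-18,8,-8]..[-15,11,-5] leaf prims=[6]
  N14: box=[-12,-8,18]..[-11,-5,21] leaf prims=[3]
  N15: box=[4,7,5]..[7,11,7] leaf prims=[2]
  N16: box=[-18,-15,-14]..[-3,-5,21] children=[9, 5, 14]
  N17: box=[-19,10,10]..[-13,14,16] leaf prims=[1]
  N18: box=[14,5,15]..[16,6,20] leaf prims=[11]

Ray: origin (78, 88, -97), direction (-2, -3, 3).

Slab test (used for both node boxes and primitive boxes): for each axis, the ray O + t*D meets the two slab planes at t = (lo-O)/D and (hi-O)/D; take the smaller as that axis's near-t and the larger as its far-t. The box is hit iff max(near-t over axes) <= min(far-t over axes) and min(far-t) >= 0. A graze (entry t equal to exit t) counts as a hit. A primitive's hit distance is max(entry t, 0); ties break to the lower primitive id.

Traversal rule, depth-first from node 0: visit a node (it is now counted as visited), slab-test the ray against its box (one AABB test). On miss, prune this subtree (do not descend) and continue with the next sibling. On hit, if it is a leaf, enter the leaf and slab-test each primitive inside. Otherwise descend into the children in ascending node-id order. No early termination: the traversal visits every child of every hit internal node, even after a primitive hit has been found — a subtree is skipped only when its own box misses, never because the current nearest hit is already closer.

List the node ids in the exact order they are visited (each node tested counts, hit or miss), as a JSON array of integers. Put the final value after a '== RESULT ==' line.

Walk:
N0 x:[29,97/2] y:[70/3,36] z:[83/3,119/3] -> hit [29,36], descend [6, 8, 10, 16]
  N6 x:[89/2,97/2] y:[70/3,80/3] z:[89/3,119/3] -> miss, prune
  N8 x:[29,33] y:[30,36] z:[30,110/3] -> hit [30,33], descend [1, 4, 7, 11]
    N1 x:[30,33] y:[100/3,101/3] z:[32,100/3] -> miss, prune
    N4 x:[63/2,32] y:[34,103/3] z:[103/3,36] -> miss, prune
    N7 x:[29,61/2] y:[30,91/3] z:[30,31] -> hit [30,91/3] leaf, test {P9@t=30}
    N11 x:[29,31] y:[103/3,36] z:[104/3,110/3] -> miss, prune
  N10 x:[31,40] y:[77/3,88/3] z:[34,39] -> miss, prune
  N16 x:[81/2,48] y:[31,103/3] z:[83/3,118/3] -> miss, prune

Visited [0, 6, 8, 1, 4, 7, 11, 10, 16]. Tests: 9 box, 1 leaf. Nearest: P9.

== RESULT ==
[0, 6, 8, 1, 4, 7, 11, 10, 16]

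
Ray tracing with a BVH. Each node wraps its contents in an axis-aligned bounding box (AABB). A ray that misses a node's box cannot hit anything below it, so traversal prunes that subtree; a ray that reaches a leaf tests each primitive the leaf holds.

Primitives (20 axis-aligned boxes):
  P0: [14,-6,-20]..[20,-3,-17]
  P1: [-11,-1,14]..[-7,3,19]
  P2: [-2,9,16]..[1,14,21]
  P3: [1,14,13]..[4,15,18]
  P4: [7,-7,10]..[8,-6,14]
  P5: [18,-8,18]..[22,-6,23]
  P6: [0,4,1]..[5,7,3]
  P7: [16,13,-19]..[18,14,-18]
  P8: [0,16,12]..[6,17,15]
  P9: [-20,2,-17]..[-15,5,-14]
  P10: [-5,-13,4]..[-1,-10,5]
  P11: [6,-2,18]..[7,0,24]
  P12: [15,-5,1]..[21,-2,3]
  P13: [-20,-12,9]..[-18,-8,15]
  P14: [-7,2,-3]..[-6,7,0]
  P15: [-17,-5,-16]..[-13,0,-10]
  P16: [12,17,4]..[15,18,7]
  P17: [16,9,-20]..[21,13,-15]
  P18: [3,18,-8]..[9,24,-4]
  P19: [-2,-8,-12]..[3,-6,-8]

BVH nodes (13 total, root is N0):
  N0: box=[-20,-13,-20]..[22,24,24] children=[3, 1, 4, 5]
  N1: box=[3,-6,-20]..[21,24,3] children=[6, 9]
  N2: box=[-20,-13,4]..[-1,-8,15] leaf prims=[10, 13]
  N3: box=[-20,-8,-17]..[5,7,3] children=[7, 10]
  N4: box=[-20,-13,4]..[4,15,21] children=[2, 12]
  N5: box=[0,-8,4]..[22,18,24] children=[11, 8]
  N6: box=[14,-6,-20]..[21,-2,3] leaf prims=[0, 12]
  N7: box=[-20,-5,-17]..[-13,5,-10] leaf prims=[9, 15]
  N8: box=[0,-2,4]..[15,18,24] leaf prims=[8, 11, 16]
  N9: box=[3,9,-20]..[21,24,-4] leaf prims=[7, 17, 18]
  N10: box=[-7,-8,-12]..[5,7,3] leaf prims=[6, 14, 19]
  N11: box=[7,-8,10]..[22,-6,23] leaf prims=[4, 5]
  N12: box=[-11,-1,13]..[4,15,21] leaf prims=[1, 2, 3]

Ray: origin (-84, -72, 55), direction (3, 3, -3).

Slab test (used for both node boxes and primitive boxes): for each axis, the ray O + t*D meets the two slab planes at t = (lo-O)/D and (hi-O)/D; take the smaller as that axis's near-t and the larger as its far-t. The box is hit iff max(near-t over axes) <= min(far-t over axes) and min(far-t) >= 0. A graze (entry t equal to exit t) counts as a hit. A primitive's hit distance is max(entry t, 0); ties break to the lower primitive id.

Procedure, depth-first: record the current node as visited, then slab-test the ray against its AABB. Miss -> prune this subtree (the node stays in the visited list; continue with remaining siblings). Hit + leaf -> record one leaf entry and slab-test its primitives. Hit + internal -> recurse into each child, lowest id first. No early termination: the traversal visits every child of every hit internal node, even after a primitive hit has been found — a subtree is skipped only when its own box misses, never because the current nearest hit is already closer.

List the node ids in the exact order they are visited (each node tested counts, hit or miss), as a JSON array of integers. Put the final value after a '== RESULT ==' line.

Walk:
N0 x:[64/3,106/3] y:[59/3,32] z:[31/3,25] -> hit [64/3,25], descend [1, 3, 4, 5]
  N1 x:[29,35] y:[22,32] z:[52/3,25] -> miss, prune
  N3 x:[64/3,89/3] y:[64/3,79/3] z:[52/3,24] -> hit [64/3,24], descend [7, 10]
    N7 x:[64/3,71/3] y:[67/3,77/3] z:[65/3,24] -> hit [67/3,71/3] leaf, test {P9(miss), P15@t=67/3}
    N10 x:[77/3,89/3] y:[64/3,79/3] z:[52/3,67/3] -> miss, prune
  N4 x:[64/3,88/3] y:[59/3,29] z:[34/3,17] -> miss, prune
  N5 x:[28,106/3] y:[64/3,30] z:[31/3,17] -> miss, prune

Visited [0, 1, 3, 7, 10, 4, 5]. Tests: 7 box, 1 leaf. Nearest: P15.

== RESULT ==
[0, 1, 3, 7, 10, 4, 5]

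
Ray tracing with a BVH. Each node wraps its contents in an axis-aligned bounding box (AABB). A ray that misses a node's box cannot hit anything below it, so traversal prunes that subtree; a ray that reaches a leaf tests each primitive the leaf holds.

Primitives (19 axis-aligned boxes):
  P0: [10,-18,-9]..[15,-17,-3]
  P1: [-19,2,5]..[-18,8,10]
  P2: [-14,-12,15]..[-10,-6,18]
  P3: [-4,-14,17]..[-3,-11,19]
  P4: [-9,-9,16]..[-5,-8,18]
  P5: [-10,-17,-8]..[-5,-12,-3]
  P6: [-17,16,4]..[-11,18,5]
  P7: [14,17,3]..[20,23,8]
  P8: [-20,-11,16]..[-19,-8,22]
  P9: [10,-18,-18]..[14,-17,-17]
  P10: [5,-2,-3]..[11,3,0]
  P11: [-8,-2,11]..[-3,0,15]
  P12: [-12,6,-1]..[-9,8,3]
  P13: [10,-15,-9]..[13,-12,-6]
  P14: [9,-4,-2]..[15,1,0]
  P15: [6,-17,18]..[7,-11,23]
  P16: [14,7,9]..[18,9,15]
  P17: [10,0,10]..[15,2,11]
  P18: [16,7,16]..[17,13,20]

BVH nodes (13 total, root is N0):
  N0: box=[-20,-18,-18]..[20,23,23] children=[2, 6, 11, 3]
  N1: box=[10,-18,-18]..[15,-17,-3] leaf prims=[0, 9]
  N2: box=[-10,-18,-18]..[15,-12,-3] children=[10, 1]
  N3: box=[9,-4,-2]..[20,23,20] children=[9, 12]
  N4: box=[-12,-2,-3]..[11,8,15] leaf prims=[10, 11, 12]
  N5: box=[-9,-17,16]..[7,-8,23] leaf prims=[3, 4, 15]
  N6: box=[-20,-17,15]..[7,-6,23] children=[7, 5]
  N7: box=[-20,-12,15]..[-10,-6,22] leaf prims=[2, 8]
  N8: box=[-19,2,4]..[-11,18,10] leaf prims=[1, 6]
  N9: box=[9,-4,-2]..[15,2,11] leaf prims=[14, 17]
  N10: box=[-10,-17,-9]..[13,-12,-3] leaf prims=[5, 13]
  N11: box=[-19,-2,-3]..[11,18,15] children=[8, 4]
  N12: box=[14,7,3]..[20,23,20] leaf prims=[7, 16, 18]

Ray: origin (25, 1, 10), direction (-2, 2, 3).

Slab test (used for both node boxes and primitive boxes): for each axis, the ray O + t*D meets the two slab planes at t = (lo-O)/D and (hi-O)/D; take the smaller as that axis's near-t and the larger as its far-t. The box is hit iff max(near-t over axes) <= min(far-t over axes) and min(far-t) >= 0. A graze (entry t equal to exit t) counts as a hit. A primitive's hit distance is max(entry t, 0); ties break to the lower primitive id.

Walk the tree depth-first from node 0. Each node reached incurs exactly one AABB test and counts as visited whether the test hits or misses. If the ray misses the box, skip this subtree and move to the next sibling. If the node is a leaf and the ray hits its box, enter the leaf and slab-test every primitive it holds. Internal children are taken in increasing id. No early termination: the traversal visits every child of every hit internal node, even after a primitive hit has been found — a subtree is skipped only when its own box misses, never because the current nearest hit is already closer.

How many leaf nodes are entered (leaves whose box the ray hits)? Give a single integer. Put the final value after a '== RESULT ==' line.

Trace the traversal:
N0 x:[5/2,45/2] y:[-19/2,11] z:[-28/3,13/3] -> hit [5/2,13/3], descend [2, 3, 6, 11]
  N2 x:[5,35/2] y:[-19/2,-13/2] z:[-28/3,-13/3] -> miss, prune
  N3 x:[5/2,8] y:[-5/2,11] z:[-4,10/3] -> hit [5/2,10/3], descend [9, 12]
    N9 x:[5,8] y:[-5/2,1/2] z:[-4,1/3] -> miss, prune
    N12 x:[5/2,11/2] y:[3,11] z:[-7/3,10/3] -> hit [3,10/3] leaf, test {P7(miss), P16(miss), P18(miss)}
  N6 x:[9,45/2] y:[-9,-7/2] z:[5/3,13/3] -> miss, prune
  N11 x:[7,22] y:[-3/2,17/2] z:[-13/3,5/3] -> miss, prune

order=[0, 2, 3, 9, 12, 6, 11]  |boxes|=7  |leaves|=1  hit=miss

== RESULT ==
1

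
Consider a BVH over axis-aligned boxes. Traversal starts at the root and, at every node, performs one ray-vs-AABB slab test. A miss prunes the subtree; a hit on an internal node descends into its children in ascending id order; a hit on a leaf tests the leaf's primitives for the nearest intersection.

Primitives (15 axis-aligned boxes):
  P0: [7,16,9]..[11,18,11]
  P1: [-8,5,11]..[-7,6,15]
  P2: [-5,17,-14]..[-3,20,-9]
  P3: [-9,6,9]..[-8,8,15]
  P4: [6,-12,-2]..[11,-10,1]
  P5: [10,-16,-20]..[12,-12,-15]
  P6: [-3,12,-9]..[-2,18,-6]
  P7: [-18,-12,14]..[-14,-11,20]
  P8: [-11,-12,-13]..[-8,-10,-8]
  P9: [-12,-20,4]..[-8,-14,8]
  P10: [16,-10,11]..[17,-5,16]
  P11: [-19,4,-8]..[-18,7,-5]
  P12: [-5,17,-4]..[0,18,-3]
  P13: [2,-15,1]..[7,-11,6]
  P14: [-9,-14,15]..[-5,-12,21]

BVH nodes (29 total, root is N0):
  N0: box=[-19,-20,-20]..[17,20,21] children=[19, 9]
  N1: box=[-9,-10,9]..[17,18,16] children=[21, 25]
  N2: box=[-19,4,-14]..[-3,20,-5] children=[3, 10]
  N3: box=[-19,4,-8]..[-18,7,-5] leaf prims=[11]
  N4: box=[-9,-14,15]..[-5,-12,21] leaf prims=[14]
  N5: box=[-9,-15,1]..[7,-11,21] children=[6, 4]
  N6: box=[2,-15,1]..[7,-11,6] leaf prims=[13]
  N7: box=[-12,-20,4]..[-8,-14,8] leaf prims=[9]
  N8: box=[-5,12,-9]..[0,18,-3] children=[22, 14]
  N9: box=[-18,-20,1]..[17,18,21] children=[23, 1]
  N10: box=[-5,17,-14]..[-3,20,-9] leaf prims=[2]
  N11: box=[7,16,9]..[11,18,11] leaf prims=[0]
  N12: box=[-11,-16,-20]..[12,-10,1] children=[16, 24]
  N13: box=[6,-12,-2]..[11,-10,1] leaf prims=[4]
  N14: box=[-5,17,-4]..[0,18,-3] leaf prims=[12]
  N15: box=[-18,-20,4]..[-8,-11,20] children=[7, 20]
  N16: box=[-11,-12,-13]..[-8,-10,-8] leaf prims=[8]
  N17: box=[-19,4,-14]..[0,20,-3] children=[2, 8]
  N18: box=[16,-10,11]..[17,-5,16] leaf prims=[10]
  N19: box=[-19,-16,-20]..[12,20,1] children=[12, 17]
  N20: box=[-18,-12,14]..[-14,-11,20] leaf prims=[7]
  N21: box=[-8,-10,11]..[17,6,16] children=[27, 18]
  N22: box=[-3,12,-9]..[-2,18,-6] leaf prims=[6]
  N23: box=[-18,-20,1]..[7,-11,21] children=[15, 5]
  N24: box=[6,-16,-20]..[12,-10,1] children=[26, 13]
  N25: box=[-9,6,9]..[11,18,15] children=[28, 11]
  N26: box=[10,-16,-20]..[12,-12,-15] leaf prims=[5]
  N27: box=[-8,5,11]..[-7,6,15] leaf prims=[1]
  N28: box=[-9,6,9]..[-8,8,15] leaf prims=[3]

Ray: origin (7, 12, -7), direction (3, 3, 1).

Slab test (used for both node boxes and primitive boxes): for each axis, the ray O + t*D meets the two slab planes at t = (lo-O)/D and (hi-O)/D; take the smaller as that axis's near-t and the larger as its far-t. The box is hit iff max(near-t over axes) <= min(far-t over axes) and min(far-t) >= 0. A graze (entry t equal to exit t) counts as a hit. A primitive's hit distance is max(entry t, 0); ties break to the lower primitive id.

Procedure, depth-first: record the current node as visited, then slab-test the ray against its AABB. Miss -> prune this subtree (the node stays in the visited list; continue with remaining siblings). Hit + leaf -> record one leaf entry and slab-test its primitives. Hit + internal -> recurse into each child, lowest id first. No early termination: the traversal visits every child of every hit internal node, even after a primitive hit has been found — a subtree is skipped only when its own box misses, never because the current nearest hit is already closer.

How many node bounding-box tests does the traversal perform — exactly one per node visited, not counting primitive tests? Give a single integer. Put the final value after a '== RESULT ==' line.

Walk:
N0 x:[-26/3,10/3] y:[-32/3,8/3] z:[-13,28] -> hit [-26/3,8/3], descend [9, 19]
  N9 x:[-25/3,10/3] y:[-32/3,2] z:[8,28] -> miss, prune
  N19 x:[-26/3,5/3] y:[-28/3,8/3] z:[-13,8] -> hit [-26/3,5/3], descend [12, 17]
    N12 x:[-6,5/3] y:[-28/3,-22/3] z:[-13,8] -> miss, prune
    N17 x:[-26/3,-7/3] y:[-8/3,8/3] z:[-7,4] -> miss, prune

order=[0, 9, 19, 12, 17]  |boxes|=5  |leaves|=0  hit=miss

== RESULT ==
5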